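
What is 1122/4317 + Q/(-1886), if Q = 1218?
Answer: -523669/1356977 ≈ -0.38591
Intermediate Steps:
1122/4317 + Q/(-1886) = 1122/4317 + 1218/(-1886) = 1122*(1/4317) + 1218*(-1/1886) = 374/1439 - 609/943 = -523669/1356977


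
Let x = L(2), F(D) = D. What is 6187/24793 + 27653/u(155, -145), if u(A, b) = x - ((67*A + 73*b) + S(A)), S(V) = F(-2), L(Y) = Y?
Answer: 686862977/5057772 ≈ 135.80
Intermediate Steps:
S(V) = -2
x = 2
u(A, b) = 4 - 73*b - 67*A (u(A, b) = 2 - ((67*A + 73*b) - 2) = 2 - (-2 + 67*A + 73*b) = 2 + (2 - 73*b - 67*A) = 4 - 73*b - 67*A)
6187/24793 + 27653/u(155, -145) = 6187/24793 + 27653/(4 - 73*(-145) - 67*155) = 6187*(1/24793) + 27653/(4 + 10585 - 10385) = 6187/24793 + 27653/204 = 686862977/5057772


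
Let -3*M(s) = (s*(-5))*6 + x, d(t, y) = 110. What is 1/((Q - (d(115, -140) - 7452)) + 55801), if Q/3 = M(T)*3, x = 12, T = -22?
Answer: 1/61127 ≈ 1.6359e-5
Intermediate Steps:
M(s) = -4 + 10*s (M(s) = -((s*(-5))*6 + 12)/3 = -(-5*s*6 + 12)/3 = -(-30*s + 12)/3 = -(12 - 30*s)/3 = -4 + 10*s)
Q = -2016 (Q = 3*((-4 + 10*(-22))*3) = 3*((-4 - 220)*3) = 3*(-224*3) = 3*(-672) = -2016)
1/((Q - (d(115, -140) - 7452)) + 55801) = 1/((-2016 - (110 - 7452)) + 55801) = 1/((-2016 - 1*(-7342)) + 55801) = 1/((-2016 + 7342) + 55801) = 1/(5326 + 55801) = 1/61127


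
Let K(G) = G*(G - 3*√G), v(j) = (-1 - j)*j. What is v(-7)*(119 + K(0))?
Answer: -4998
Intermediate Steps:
v(j) = j*(-1 - j)
v(-7)*(119 + K(0)) = (-1*(-7)*(1 - 7))*(119 + (0² - 3*0^(3/2))) = (-1*(-7)*(-6))*(119 + (0 - 3*0)) = -42*(119 + (0 + 0)) = -42*(119 + 0) = -42*119 = -4998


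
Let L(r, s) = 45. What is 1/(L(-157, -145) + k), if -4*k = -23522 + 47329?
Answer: -4/23627 ≈ -0.00016930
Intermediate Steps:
k = -23807/4 (k = -(-23522 + 47329)/4 = -¼*23807 = -23807/4 ≈ -5951.8)
1/(L(-157, -145) + k) = 1/(45 - 23807/4) = 1/(-23627/4) = -4/23627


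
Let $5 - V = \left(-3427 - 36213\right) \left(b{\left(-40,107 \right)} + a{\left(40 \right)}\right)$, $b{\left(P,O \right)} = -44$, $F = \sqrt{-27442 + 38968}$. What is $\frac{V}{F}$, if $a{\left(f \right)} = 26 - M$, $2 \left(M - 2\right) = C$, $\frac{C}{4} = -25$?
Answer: $\frac{1189205 \sqrt{11526}}{11526} \approx 11077.0$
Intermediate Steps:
$F = \sqrt{11526} \approx 107.36$
$C = -100$ ($C = 4 \left(-25\right) = -100$)
$M = -48$ ($M = 2 + \frac{1}{2} \left(-100\right) = 2 - 50 = -48$)
$a{\left(f \right)} = 74$ ($a{\left(f \right)} = 26 - -48 = 26 + 48 = 74$)
$V = 1189205$ ($V = 5 - \left(-3427 - 36213\right) \left(-44 + 74\right) = 5 - \left(-39640\right) 30 = 5 - -1189200 = 5 + 1189200 = 1189205$)
$\frac{V}{F} = \frac{1189205}{\sqrt{11526}} = 1189205 \frac{\sqrt{11526}}{11526} = \frac{1189205 \sqrt{11526}}{11526}$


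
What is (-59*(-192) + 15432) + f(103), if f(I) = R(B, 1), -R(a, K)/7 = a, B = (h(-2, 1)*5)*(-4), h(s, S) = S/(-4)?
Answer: 26725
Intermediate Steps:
h(s, S) = -S/4 (h(s, S) = S*(-¼) = -S/4)
B = 5 (B = (-¼*1*5)*(-4) = -¼*5*(-4) = -5/4*(-4) = 5)
R(a, K) = -7*a
f(I) = -35 (f(I) = -7*5 = -35)
(-59*(-192) + 15432) + f(103) = (-59*(-192) + 15432) - 35 = (11328 + 15432) - 35 = 26760 - 35 = 26725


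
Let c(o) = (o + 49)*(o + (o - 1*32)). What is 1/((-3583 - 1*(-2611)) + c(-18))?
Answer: -1/3080 ≈ -0.00032468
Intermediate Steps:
c(o) = (-32 + 2*o)*(49 + o) (c(o) = (49 + o)*(o + (o - 32)) = (49 + o)*(o + (-32 + o)) = (49 + o)*(-32 + 2*o) = (-32 + 2*o)*(49 + o))
1/((-3583 - 1*(-2611)) + c(-18)) = 1/((-3583 - 1*(-2611)) + (-1568 + 2*(-18)² + 66*(-18))) = 1/((-3583 + 2611) + (-1568 + 2*324 - 1188)) = 1/(-972 + (-1568 + 648 - 1188)) = 1/(-972 - 2108) = 1/(-3080) = -1/3080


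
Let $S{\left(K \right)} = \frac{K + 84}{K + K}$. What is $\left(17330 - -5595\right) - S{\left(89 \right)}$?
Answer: $\frac{4080477}{178} \approx 22924.0$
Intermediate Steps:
$S{\left(K \right)} = \frac{84 + K}{2 K}$
$\left(17330 - -5595\right) - S{\left(89 \right)} = \left(17330 - -5595\right) - \frac{84 + 89}{2 \cdot 89} = \left(17330 + 5595\right) - \frac{1}{2} \cdot \frac{1}{89} \cdot 173 = 22925 - \frac{173}{178} = \frac{4080477}{178}$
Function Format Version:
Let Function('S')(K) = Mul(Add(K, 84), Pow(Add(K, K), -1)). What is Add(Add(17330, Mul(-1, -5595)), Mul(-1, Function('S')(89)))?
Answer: Rational(4080477, 178) ≈ 22924.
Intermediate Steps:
Function('S')(K) = Mul(Rational(1, 2), Pow(K, -1), Add(84, K)) (Function('S')(K) = Mul(Add(84, K), Pow(Mul(2, K), -1)) = Mul(Add(84, K), Mul(Rational(1, 2), Pow(K, -1))) = Mul(Rational(1, 2), Pow(K, -1), Add(84, K)))
Add(Add(17330, Mul(-1, -5595)), Mul(-1, Function('S')(89))) = Add(Add(17330, Mul(-1, -5595)), Mul(-1, Mul(Rational(1, 2), Pow(89, -1), Add(84, 89)))) = Add(Add(17330, 5595), Mul(-1, Mul(Rational(1, 2), Rational(1, 89), 173))) = Add(22925, Mul(-1, Rational(173, 178))) = Add(22925, Rational(-173, 178)) = Rational(4080477, 178)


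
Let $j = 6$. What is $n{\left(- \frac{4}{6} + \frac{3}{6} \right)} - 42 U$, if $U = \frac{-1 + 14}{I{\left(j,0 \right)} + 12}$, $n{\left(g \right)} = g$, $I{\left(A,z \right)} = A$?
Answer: $- \frac{61}{2} \approx -30.5$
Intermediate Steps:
$U = \frac{13}{18}$ ($U = \frac{-1 + 14}{6 + 12} = \frac{13}{18} \approx 0.72222$)
$n{\left(- \frac{4}{6} + \frac{3}{6} \right)} - 42 U = \left(- \frac{4}{6} + \frac{3}{6}\right) - \frac{91}{3} = \left(\left(-4\right) \frac{1}{6} + 3 \cdot \frac{1}{6}\right) - \frac{91}{3} = \left(- \frac{2}{3} + \frac{1}{2}\right) - \frac{91}{3} = - \frac{1}{6} - \frac{91}{3} = - \frac{61}{2}$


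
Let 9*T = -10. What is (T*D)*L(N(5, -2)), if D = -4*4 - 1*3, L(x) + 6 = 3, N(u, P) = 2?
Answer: -190/3 ≈ -63.333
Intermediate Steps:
L(x) = -3 (L(x) = -6 + 3 = -3)
T = -10/9 (T = (⅑)*(-10) = -10/9 ≈ -1.1111)
D = -19 (D = -16 - 3 = -19)
(T*D)*L(N(5, -2)) = -10/9*(-19)*(-3) = (190/9)*(-3) = -190/3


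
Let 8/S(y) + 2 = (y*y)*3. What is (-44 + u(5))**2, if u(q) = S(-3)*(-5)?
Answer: 51984/25 ≈ 2079.4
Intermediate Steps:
S(y) = 8/(-2 + 3*y**2) (S(y) = 8/(-2 + (y*y)*3) = 8/(-2 + y**2*3) = 8/(-2 + 3*y**2))
u(q) = -8/5 (u(q) = (8/(-2 + 3*(-3)**2))*(-5) = (8/(-2 + 3*9))*(-5) = (8/(-2 + 27))*(-5) = (8/25)*(-5) = -8/5)
(-44 + u(5))**2 = (-44 - 8/5)**2 = (-228/5)**2 = 51984/25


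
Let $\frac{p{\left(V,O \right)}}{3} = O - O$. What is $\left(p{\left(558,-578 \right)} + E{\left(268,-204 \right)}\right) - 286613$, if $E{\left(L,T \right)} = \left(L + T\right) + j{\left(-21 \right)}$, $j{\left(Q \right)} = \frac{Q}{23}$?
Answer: $- \frac{6590648}{23} \approx -2.8655 \cdot 10^{5}$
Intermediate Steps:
$p{\left(V,O \right)} = 0$ ($p{\left(V,O \right)} = 3 \left(O - O\right) = 3 \cdot 0 = 0$)
$j{\left(Q \right)} = \frac{Q}{23}$ ($j{\left(Q \right)} = Q \frac{1}{23} = \frac{Q}{23}$)
$E{\left(L,T \right)} = - \frac{21}{23} + L + T$ ($E{\left(L,T \right)} = \left(L + T\right) + \frac{1}{23} \left(-21\right) = \left(L + T\right) - \frac{21}{23} = - \frac{21}{23} + L + T$)
$\left(p{\left(558,-578 \right)} + E{\left(268,-204 \right)}\right) - 286613 = \left(0 - - \frac{1451}{23}\right) - 286613 = \left(0 + \frac{1451}{23}\right) - 286613 = \frac{1451}{23} - 286613 = - \frac{6590648}{23}$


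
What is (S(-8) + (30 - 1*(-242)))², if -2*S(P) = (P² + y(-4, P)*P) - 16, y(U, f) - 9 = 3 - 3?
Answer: 80656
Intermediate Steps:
y(U, f) = 9 (y(U, f) = 9 + (3 - 3) = 9 + 0 = 9)
S(P) = 8 - 9*P/2 - P²/2 (S(P) = -((P² + 9*P) - 16)/2 = -(-16 + P² + 9*P)/2 = 8 - 9*P/2 - P²/2)
(S(-8) + (30 - 1*(-242)))² = ((8 - 9/2*(-8) - ½*(-8)²) + (30 - 1*(-242)))² = ((8 + 36 - ½*64) + (30 + 242))² = ((8 + 36 - 32) + 272)² = (12 + 272)² = 284² = 80656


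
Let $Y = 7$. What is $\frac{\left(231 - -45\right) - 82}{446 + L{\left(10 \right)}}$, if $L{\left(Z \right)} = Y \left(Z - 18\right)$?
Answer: $\frac{97}{195} \approx 0.49744$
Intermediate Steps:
$L{\left(Z \right)} = -126 + 7 Z$ ($L{\left(Z \right)} = 7 \left(Z - 18\right) = 7 \left(-18 + Z\right) = -126 + 7 Z$)
$\frac{\left(231 - -45\right) - 82}{446 + L{\left(10 \right)}} = \frac{\left(231 - -45\right) - 82}{446 + \left(-126 + 7 \cdot 10\right)} = \frac{\left(231 + 45\right) - 82}{446 + \left(-126 + 70\right)} = \frac{276 - 82}{446 - 56} = \frac{194}{390} = 194 \cdot \frac{1}{390} = \frac{97}{195}$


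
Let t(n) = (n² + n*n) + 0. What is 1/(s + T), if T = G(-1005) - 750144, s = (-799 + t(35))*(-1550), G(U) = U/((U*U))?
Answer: -1005/3325739971 ≈ -3.0219e-7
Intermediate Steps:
G(U) = 1/U (G(U) = U/(U²) = U/U² = 1/U)
t(n) = 2*n² (t(n) = (n² + n²) + 0 = 2*n² + 0 = 2*n²)
s = -2559050 (s = (-799 + 2*35²)*(-1550) = (-799 + 2*1225)*(-1550) = (-799 + 2450)*(-1550) = 1651*(-1550) = -2559050)
T = -753894721/1005 (T = 1/(-1005) - 750144 = -1/1005 - 750144 = -753894721/1005 ≈ -7.5014e+5)
1/(s + T) = 1/(-2559050 - 753894721/1005) = 1/(-3325739971/1005) = -1005/3325739971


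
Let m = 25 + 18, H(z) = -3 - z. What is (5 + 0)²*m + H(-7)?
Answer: 1079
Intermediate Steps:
m = 43
(5 + 0)²*m + H(-7) = (5 + 0)²*43 + (-3 - 1*(-7)) = 5²*43 + (-3 + 7) = 25*43 + 4 = 1075 + 4 = 1079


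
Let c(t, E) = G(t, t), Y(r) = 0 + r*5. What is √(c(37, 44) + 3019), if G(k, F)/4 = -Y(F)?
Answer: √2279 ≈ 47.739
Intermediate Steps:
Y(r) = 5*r (Y(r) = 0 + 5*r = 5*r)
G(k, F) = -20*F (G(k, F) = 4*(-5*F) = -20*F)
c(t, E) = -20*t
√(c(37, 44) + 3019) = √(-20*37 + 3019) = √(-740 + 3019) = √2279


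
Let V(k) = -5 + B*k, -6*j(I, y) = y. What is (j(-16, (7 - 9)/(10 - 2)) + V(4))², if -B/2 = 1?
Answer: 96721/576 ≈ 167.92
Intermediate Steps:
j(I, y) = -y/6
B = -2 (B = -2*1 = -2)
V(k) = -5 - 2*k
(j(-16, (7 - 9)/(10 - 2)) + V(4))² = (-(7 - 9)/(6*(10 - 2)) + (-5 - 2*4))² = (-(-1)/(3*8) + (-5 - 8))² = (-(-1)/(3*8) - 13)² = (-⅙*(-¼) - 13)² = (1/24 - 13)² = (-311/24)² = 96721/576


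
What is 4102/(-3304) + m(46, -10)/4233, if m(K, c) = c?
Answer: -1242629/998988 ≈ -1.2439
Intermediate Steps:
4102/(-3304) + m(46, -10)/4233 = 4102/(-3304) - 10/4233 = 4102*(-1/3304) - 10*1/4233 = -293/236 - 10/4233 = -1242629/998988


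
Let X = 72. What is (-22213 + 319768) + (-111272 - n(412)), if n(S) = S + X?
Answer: 185799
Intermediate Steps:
n(S) = 72 + S (n(S) = S + 72 = 72 + S)
(-22213 + 319768) + (-111272 - n(412)) = (-22213 + 319768) + (-111272 - (72 + 412)) = 297555 + (-111272 - 1*484) = 297555 + (-111272 - 484) = 297555 - 111756 = 185799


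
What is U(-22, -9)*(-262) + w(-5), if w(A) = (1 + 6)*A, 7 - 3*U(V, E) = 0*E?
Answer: -1939/3 ≈ -646.33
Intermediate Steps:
U(V, E) = 7/3 (U(V, E) = 7/3 - 0*E = 7/3 - 1/3*0 = 7/3 + 0 = 7/3)
w(A) = 7*A
U(-22, -9)*(-262) + w(-5) = (7/3)*(-262) + 7*(-5) = -1834/3 - 35 = -1939/3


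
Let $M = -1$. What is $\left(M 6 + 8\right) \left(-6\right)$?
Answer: $-12$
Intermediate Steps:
$\left(M 6 + 8\right) \left(-6\right) = \left(\left(-1\right) 6 + 8\right) \left(-6\right) = \left(-6 + 8\right) \left(-6\right) = 2 \left(-6\right) = -12$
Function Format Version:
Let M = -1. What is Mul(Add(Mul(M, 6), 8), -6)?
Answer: -12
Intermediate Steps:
Mul(Add(Mul(M, 6), 8), -6) = Mul(Add(Mul(-1, 6), 8), -6) = Mul(Add(-6, 8), -6) = Mul(2, -6) = -12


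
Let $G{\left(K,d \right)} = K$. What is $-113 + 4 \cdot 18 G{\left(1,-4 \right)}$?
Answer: $-41$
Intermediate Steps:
$-113 + 4 \cdot 18 G{\left(1,-4 \right)} = -113 + 4 \cdot 18 \cdot 1 = -113 + 72 \cdot 1 = -113 + 72 = -41$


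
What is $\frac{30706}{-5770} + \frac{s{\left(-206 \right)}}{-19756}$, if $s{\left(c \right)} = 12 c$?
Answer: $- \frac{74045537}{14249015} \approx -5.1965$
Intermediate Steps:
$\frac{30706}{-5770} + \frac{s{\left(-206 \right)}}{-19756} = \frac{30706}{-5770} + \frac{12 \left(-206\right)}{-19756} = 30706 \left(- \frac{1}{5770}\right) - - \frac{618}{4939} = - \frac{15353}{2885} + \frac{618}{4939} = - \frac{74045537}{14249015}$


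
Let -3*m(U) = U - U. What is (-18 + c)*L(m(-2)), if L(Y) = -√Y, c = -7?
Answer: 0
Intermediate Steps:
m(U) = 0 (m(U) = -(U - U)/3 = -⅓*0 = 0)
(-18 + c)*L(m(-2)) = (-18 - 7)*(-√0) = -(-25)*0 = -25*0 = 0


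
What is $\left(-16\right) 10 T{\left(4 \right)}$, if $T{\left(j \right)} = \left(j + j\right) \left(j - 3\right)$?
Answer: $-1280$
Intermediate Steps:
$T{\left(j \right)} = 2 j \left(-3 + j\right)$ ($T{\left(j \right)} = 2 j \left(j + \left(-5 + 2\right)\right) = 2 j \left(j - 3\right) = 2 j \left(-3 + j\right)$)
$\left(-16\right) 10 T{\left(4 \right)} = \left(-16\right) 10 \cdot 2 \cdot 4 \left(-3 + 4\right) = - 160 \cdot 2 \cdot 4 \cdot 1 = \left(-160\right) 8 = -1280$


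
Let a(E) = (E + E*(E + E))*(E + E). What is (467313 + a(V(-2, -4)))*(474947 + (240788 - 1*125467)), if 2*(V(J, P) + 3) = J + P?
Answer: 275372417628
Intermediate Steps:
V(J, P) = -3 + J/2 + P/2 (V(J, P) = -3 + (J + P)/2 = -3 + (J/2 + P/2) = -3 + J/2 + P/2)
a(E) = 2*E*(E + 2*E**2) (a(E) = (E + E*(2*E))*(2*E) = (E + 2*E**2)*(2*E) = 2*E*(E + 2*E**2))
(467313 + a(V(-2, -4)))*(474947 + (240788 - 1*125467)) = (467313 + (-3 + (1/2)*(-2) + (1/2)*(-4))**2*(2 + 4*(-3 + (1/2)*(-2) + (1/2)*(-4))))*(474947 + (240788 - 1*125467)) = (467313 + (-3 - 1 - 2)**2*(2 + 4*(-3 - 1 - 2)))*(474947 + (240788 - 125467)) = (467313 + (-6)**2*(2 + 4*(-6)))*(474947 + 115321) = (467313 + 36*(2 - 24))*590268 = (467313 + 36*(-22))*590268 = (467313 - 792)*590268 = 466521*590268 = 275372417628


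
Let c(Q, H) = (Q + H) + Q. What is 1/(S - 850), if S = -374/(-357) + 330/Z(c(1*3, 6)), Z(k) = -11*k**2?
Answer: -56/47553 ≈ -0.0011776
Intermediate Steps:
c(Q, H) = H + 2*Q (c(Q, H) = (H + Q) + Q = H + 2*Q)
S = 47/56 (S = -374/(-357) + 330/((-11*(6 + 2*(1*3))**2)) = -374*(-1/357) + 330/((-11*(6 + 2*3)**2)) = 22/21 + 330/((-11*(6 + 6)**2)) = 22/21 + 330/((-11*12**2)) = 22/21 + 330/((-11*144)) = 22/21 + 330/(-1584) = 22/21 + 330*(-1/1584) = 22/21 - 5/24 = 47/56 ≈ 0.83929)
1/(S - 850) = 1/(47/56 - 850) = 1/(-47553/56) = -56/47553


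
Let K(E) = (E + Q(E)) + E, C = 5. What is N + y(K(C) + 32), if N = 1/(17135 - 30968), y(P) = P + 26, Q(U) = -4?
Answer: 885311/13833 ≈ 64.000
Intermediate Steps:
K(E) = -4 + 2*E (K(E) = (E - 4) + E = (-4 + E) + E = -4 + 2*E)
y(P) = 26 + P
N = -1/13833 (N = 1/(-13833) = -1/13833 ≈ -7.2291e-5)
N + y(K(C) + 32) = -1/13833 + (26 + ((-4 + 2*5) + 32)) = -1/13833 + (26 + ((-4 + 10) + 32)) = -1/13833 + (26 + (6 + 32)) = -1/13833 + (26 + 38) = -1/13833 + 64 = 885311/13833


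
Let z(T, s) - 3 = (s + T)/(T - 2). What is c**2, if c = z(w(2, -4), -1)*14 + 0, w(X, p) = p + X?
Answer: 11025/4 ≈ 2756.3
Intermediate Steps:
w(X, p) = X + p
z(T, s) = 3 + (T + s)/(-2 + T) (z(T, s) = 3 + (s + T)/(T - 2) = 3 + (T + s)/(-2 + T))
c = 105/2 (c = ((-6 - 1 + 4*(2 - 4))/(-2 + (2 - 4)))*14 + 0 = ((-6 - 1 + 4*(-2))/(-2 - 2))*14 + 0 = ((-6 - 1 - 8)/(-4))*14 + 0 = -1/4*(-15)*14 + 0 = (15/4)*14 + 0 = 105/2 + 0 = 105/2 ≈ 52.500)
c**2 = (105/2)**2 = 11025/4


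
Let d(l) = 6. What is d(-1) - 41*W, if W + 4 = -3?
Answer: 293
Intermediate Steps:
W = -7 (W = -4 - 3 = -7)
d(-1) - 41*W = 6 - 41*(-7) = 6 + 287 = 293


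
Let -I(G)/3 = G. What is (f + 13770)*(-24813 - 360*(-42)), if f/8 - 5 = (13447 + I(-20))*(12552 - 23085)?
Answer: 11031991388334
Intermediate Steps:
I(G) = -3*G
f = -1138153808 (f = 40 + 8*((13447 - 3*(-20))*(12552 - 23085)) = 40 + 8*((13447 + 60)*(-10533)) = 40 + 8*(13507*(-10533)) = 40 + 8*(-142269231) = 40 - 1138153848 = -1138153808)
(f + 13770)*(-24813 - 360*(-42)) = (-1138153808 + 13770)*(-24813 - 360*(-42)) = -1138140038*(-24813 + 15120) = -1138140038*(-9693) = 11031991388334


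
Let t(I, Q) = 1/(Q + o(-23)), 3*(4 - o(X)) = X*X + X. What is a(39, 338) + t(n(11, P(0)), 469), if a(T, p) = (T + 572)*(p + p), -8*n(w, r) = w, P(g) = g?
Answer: 377101871/913 ≈ 4.1304e+5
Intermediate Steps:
o(X) = 4 - X/3 - X**2/3 (o(X) = 4 - (X*X + X)/3 = 4 - (X**2 + X)/3 = 4 - (X + X**2)/3 = 4 + (-X/3 - X**2/3) = 4 - X/3 - X**2/3)
n(w, r) = -w/8
t(I, Q) = 1/(-494/3 + Q) (t(I, Q) = 1/(Q + (4 - 1/3*(-23) - 1/3*(-23)**2)) = 1/(Q + (4 + 23/3 - 1/3*529)) = 1/(Q + (4 + 23/3 - 529/3)) = 1/(Q - 494/3) = 1/(-494/3 + Q))
a(T, p) = 2*p*(572 + T) (a(T, p) = (572 + T)*(2*p) = 2*p*(572 + T))
a(39, 338) + t(n(11, P(0)), 469) = 2*338*(572 + 39) + 3/(-494 + 3*469) = 2*338*611 + 3/(-494 + 1407) = 413036 + 3/913 = 377101871/913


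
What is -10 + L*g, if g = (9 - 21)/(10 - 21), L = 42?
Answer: 394/11 ≈ 35.818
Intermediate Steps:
g = 12/11 (g = -12/(-11) = -12*(-1/11) = 12/11 ≈ 1.0909)
-10 + L*g = -10 + 42*(12/11) = -10 + 504/11 = 394/11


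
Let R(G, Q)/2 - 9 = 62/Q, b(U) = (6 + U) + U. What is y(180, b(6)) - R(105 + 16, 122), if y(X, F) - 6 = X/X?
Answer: -733/61 ≈ -12.016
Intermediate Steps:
b(U) = 6 + 2*U
y(X, F) = 7 (y(X, F) = 6 + X/X = 6 + 1 = 7)
R(G, Q) = 18 + 124/Q (R(G, Q) = 18 + 2*(62/Q) = 18 + 124/Q)
y(180, b(6)) - R(105 + 16, 122) = 7 - (18 + 124/122) = 7 - (18 + 124*(1/122)) = 7 - (18 + 62/61) = 7 - 1*1160/61 = 7 - 1160/61 = -733/61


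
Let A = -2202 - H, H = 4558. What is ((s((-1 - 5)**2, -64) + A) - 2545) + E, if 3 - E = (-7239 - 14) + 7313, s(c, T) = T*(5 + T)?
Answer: -5586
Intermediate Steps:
A = -6760 (A = -2202 - 1*4558 = -2202 - 4558 = -6760)
E = -57 (E = 3 - ((-7239 - 14) + 7313) = 3 - (-7253 + 7313) = 3 - 1*60 = 3 - 60 = -57)
((s((-1 - 5)**2, -64) + A) - 2545) + E = ((-64*(5 - 64) - 6760) - 2545) - 57 = ((-64*(-59) - 6760) - 2545) - 57 = ((3776 - 6760) - 2545) - 57 = (-2984 - 2545) - 57 = -5529 - 57 = -5586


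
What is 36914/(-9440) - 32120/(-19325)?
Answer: -1640601/729712 ≈ -2.2483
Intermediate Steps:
36914/(-9440) - 32120/(-19325) = 36914*(-1/9440) - 32120*(-1/19325) = -18457/4720 + 6424/3865 = -1640601/729712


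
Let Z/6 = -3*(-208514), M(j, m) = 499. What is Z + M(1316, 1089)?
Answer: 3753751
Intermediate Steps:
Z = 3753252 (Z = 6*(-3*(-208514)) = 6*625542 = 3753252)
Z + M(1316, 1089) = 3753252 + 499 = 3753751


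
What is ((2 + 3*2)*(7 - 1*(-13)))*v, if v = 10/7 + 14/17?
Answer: 42880/119 ≈ 360.34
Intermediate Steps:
v = 268/119 (v = 10*(⅐) + 14*(1/17) = 10/7 + 14/17 = 268/119 ≈ 2.2521)
((2 + 3*2)*(7 - 1*(-13)))*v = ((2 + 3*2)*(7 - 1*(-13)))*(268/119) = ((2 + 6)*(7 + 13))*(268/119) = (8*20)*(268/119) = 160*(268/119) = 42880/119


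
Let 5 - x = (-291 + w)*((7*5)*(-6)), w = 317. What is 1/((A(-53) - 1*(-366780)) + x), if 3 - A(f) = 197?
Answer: 1/372051 ≈ 2.6878e-6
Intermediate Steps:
A(f) = -194 (A(f) = 3 - 1*197 = 3 - 197 = -194)
x = 5465 (x = 5 - (-291 + 317)*(7*5)*(-6) = 5 - 26*35*(-6) = 5 - 26*(-210) = 5 - 1*(-5460) = 5 + 5460 = 5465)
1/((A(-53) - 1*(-366780)) + x) = 1/((-194 - 1*(-366780)) + 5465) = 1/((-194 + 366780) + 5465) = 1/(366586 + 5465) = 1/372051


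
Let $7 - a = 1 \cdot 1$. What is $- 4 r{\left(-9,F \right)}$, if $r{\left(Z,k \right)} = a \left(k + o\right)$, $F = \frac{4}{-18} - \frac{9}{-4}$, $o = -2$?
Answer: $- \frac{2}{3} \approx -0.66667$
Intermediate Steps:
$F = \frac{73}{36}$ ($F = 4 \left(- \frac{1}{18}\right) - - \frac{9}{4} = - \frac{2}{9} + \frac{9}{4} = \frac{73}{36} \approx 2.0278$)
$a = 6$ ($a = 7 - 1 \cdot 1 = 7 - 1 = 6$)
$r{\left(Z,k \right)} = -12 + 6 k$ ($r{\left(Z,k \right)} = 6 \left(k - 2\right) = 6 \left(-2 + k\right) = -12 + 6 k$)
$- 4 r{\left(-9,F \right)} = - 4 \left(-12 + 6 \cdot \frac{73}{36}\right) = - 4 \left(-12 + \frac{73}{6}\right) = \left(-4\right) \frac{1}{6} = - \frac{2}{3}$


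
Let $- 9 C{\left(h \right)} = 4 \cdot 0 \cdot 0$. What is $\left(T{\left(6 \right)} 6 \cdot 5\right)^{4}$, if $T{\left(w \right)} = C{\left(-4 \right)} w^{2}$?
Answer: $0$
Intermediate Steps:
$C{\left(h \right)} = 0$ ($C{\left(h \right)} = - \frac{4 \cdot 0 \cdot 0}{9} = - \frac{0 \cdot 0}{9} = \left(- \frac{1}{9}\right) 0 = 0$)
$T{\left(w \right)} = 0$ ($T{\left(w \right)} = 0 w^{2} = 0$)
$\left(T{\left(6 \right)} 6 \cdot 5\right)^{4} = \left(0 \cdot 6 \cdot 5\right)^{4} = \left(0 \cdot 5\right)^{4} = 0^{4} = 0$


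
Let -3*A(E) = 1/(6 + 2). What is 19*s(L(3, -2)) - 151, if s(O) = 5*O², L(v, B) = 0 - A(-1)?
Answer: -86881/576 ≈ -150.83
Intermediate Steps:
A(E) = -1/24 (A(E) = -1/(3*(6 + 2)) = -⅓/8 = -⅓*⅛ = -1/24)
L(v, B) = 1/24 (L(v, B) = 0 - 1*(-1/24) = 0 + 1/24 = 1/24)
19*s(L(3, -2)) - 151 = 19*(5*(1/24)²) - 151 = 19*(5*(1/576)) - 151 = 19*(5/576) - 151 = 95/576 - 151 = -86881/576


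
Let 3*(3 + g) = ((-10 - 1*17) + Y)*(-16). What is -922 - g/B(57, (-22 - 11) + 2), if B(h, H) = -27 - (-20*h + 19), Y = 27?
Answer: -1008665/1094 ≈ -922.00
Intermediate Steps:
g = -3 (g = -3 + (((-10 - 1*17) + 27)*(-16))/3 = -3 + (((-10 - 17) + 27)*(-16))/3 = -3 + ((-27 + 27)*(-16))/3 = -3 + (0*(-16))/3 = -3 + (⅓)*0 = -3 + 0 = -3)
B(h, H) = -46 + 20*h (B(h, H) = -27 - (19 - 20*h) = -27 + (-19 + 20*h) = -46 + 20*h)
-922 - g/B(57, (-22 - 11) + 2) = -922 - (-3)/(-46 + 20*57) = -922 - (-3)/(-46 + 1140) = -922 - (-3)/1094 = -922 - 1*(-3/1094) = -922 + 3/1094 = -1008665/1094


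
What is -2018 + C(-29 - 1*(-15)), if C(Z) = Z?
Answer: -2032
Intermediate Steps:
-2018 + C(-29 - 1*(-15)) = -2018 + (-29 - 1*(-15)) = -2018 + (-29 + 15) = -2018 - 14 = -2032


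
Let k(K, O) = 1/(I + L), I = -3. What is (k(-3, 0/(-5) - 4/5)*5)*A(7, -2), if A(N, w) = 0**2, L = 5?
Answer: 0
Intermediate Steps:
k(K, O) = 1/2 (k(K, O) = 1/(-3 + 5) = 1/2)
A(N, w) = 0
(k(-3, 0/(-5) - 4/5)*5)*A(7, -2) = ((1/2)*5)*0 = (5/2)*0 = 0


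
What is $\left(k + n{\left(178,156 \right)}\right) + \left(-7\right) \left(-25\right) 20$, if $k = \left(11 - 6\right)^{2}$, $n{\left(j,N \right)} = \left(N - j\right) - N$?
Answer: $3347$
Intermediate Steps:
$n{\left(j,N \right)} = - j$
$k = 25$ ($k = 5^{2} = 25$)
$\left(k + n{\left(178,156 \right)}\right) + \left(-7\right) \left(-25\right) 20 = \left(25 - 178\right) + \left(-7\right) \left(-25\right) 20 = \left(25 - 178\right) + 175 \cdot 20 = -153 + 3500 = 3347$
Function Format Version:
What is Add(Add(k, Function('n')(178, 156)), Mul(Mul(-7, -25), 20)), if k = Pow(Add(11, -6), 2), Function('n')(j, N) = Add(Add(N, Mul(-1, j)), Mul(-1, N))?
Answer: 3347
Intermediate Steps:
Function('n')(j, N) = Mul(-1, j)
k = 25 (k = Pow(5, 2) = 25)
Add(Add(k, Function('n')(178, 156)), Mul(Mul(-7, -25), 20)) = Add(Add(25, Mul(-1, 178)), Mul(Mul(-7, -25), 20)) = Add(Add(25, -178), Mul(175, 20)) = Add(-153, 3500) = 3347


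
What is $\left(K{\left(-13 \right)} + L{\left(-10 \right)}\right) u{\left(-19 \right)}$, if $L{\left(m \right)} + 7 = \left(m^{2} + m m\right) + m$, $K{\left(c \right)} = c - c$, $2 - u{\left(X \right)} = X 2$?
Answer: $7320$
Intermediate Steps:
$u{\left(X \right)} = 2 - 2 X$ ($u{\left(X \right)} = 2 - X 2 = 2 - 2 X$)
$K{\left(c \right)} = 0$
$L{\left(m \right)} = -7 + m + 2 m^{2}$ ($L{\left(m \right)} = -7 + \left(\left(m^{2} + m m\right) + m\right) = -7 + \left(\left(m^{2} + m^{2}\right) + m\right) = -7 + \left(2 m^{2} + m\right) = -7 + \left(m + 2 m^{2}\right) = -7 + m + 2 m^{2}$)
$\left(K{\left(-13 \right)} + L{\left(-10 \right)}\right) u{\left(-19 \right)} = \left(0 - \left(17 - 200\right)\right) \left(2 - -38\right) = \left(0 - -183\right) \left(2 + 38\right) = \left(0 - -183\right) 40 = \left(0 + 183\right) 40 = 183 \cdot 40 = 7320$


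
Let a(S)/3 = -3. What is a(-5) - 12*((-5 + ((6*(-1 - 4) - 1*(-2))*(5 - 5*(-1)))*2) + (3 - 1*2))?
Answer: 6759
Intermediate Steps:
a(S) = -9 (a(S) = 3*(-3) = -9)
a(-5) - 12*((-5 + ((6*(-1 - 4) - 1*(-2))*(5 - 5*(-1)))*2) + (3 - 1*2)) = -9 - 12*((-5 + ((6*(-1 - 4) - 1*(-2))*(5 - 5*(-1)))*2) + (3 - 1*2)) = -9 - 12*((-5 + ((6*(-5) + 2)*(5 + 5))*2) + (3 - 2)) = -9 - 12*((-5 + ((-30 + 2)*10)*2) + 1) = -9 - 12*((-5 - 28*10*2) + 1) = -9 - 12*((-5 - 280*2) + 1) = -9 - 12*((-5 - 560) + 1) = -9 - 12*(-565 + 1) = -9 - 12*(-564) = -9 + 6768 = 6759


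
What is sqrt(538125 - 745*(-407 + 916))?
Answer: 2*sqrt(39730) ≈ 398.65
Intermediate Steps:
sqrt(538125 - 745*(-407 + 916)) = sqrt(538125 - 745*509) = sqrt(538125 - 379205) = sqrt(158920) = 2*sqrt(39730)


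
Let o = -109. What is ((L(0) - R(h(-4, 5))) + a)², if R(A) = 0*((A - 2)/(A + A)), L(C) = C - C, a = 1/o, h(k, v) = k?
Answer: 1/11881 ≈ 8.4168e-5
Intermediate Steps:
a = -1/109 (a = 1/(-109) = -1/109 ≈ -0.0091743)
L(C) = 0
R(A) = 0 (R(A) = 0*((-2 + A)/((2*A))) = 0*((-2 + A)*(1/(2*A))) = 0*((-2 + A)/(2*A)) = 0)
((L(0) - R(h(-4, 5))) + a)² = ((0 - 1*0) - 1/109)² = ((0 + 0) - 1/109)² = (0 - 1/109)² = (-1/109)² = 1/11881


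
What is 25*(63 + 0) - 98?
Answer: 1477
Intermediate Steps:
25*(63 + 0) - 98 = 25*63 - 98 = 1575 - 98 = 1477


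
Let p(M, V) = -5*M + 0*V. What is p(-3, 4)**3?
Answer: 3375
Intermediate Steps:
p(M, V) = -5*M (p(M, V) = -5*M + 0 = -5*M)
p(-3, 4)**3 = (-5*(-3))**3 = 15**3 = 3375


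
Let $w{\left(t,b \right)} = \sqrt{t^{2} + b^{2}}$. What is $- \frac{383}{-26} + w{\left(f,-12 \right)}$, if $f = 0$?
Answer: $\frac{695}{26} \approx 26.731$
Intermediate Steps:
$w{\left(t,b \right)} = \sqrt{b^{2} + t^{2}}$
$- \frac{383}{-26} + w{\left(f,-12 \right)} = - \frac{383}{-26} + \sqrt{\left(-12\right)^{2} + 0^{2}} = \left(-383\right) \left(- \frac{1}{26}\right) + \sqrt{144 + 0} = \frac{383}{26} + \sqrt{144} = \frac{383}{26} + 12 = \frac{695}{26}$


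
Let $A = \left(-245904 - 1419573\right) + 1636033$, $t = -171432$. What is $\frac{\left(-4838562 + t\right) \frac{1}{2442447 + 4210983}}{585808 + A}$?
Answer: $- \frac{278333}{205651607140} \approx -1.3534 \cdot 10^{-6}$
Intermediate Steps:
$A = -29444$ ($A = -1665477 + 1636033 = -29444$)
$\frac{\left(-4838562 + t\right) \frac{1}{2442447 + 4210983}}{585808 + A} = \frac{\left(-4838562 - 171432\right) \frac{1}{2442447 + 4210983}}{585808 - 29444} = \frac{\left(-5009994\right) \frac{1}{6653430}}{556364} = \left(-5009994\right) \frac{1}{6653430} \cdot \frac{1}{556364} = \left(- \frac{278333}{369635}\right) \frac{1}{556364} = - \frac{278333}{205651607140}$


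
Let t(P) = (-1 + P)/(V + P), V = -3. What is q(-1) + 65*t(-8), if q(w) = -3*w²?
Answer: 552/11 ≈ 50.182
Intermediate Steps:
t(P) = (-1 + P)/(-3 + P)
q(-1) + 65*t(-8) = -3*(-1)² + 65*((-1 - 8)/(-3 - 8)) = -3*1 + 65*(-9/(-11)) = -3 + 65*(-1/11*(-9)) = -3 + 65*(9/11) = -3 + 585/11 = 552/11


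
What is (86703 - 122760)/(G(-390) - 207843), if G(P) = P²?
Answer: 707/1093 ≈ 0.64684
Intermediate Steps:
(86703 - 122760)/(G(-390) - 207843) = (86703 - 122760)/((-390)² - 207843) = -36057/(152100 - 207843) = -36057/(-55743) = -36057*(-1/55743) = 707/1093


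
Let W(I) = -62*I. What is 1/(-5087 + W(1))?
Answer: -1/5149 ≈ -0.00019421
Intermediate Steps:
1/(-5087 + W(1)) = 1/(-5087 - 62*1) = 1/(-5087 - 62) = 1/(-5149) = -1/5149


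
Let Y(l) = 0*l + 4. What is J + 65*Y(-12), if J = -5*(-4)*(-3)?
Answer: 200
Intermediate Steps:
J = -60 (J = 20*(-3) = -60)
Y(l) = 4 (Y(l) = 0 + 4 = 4)
J + 65*Y(-12) = -60 + 65*4 = -60 + 260 = 200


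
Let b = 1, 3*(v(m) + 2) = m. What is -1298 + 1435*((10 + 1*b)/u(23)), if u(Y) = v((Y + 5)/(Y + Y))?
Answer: -1250117/124 ≈ -10082.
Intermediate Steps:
v(m) = -2 + m/3
u(Y) = -2 + (5 + Y)/(6*Y) (u(Y) = -2 + ((Y + 5)/(Y + Y))/3 = -2 + ((5 + Y)/((2*Y)))/3 = -2 + ((5 + Y)*(1/(2*Y)))/3 = -2 + ((5 + Y)/(2*Y))/3 = -2 + (5 + Y)/(6*Y))
-1298 + 1435*((10 + 1*b)/u(23)) = -1298 + 1435*((10 + 1*1)/(((⅙)*(5 - 11*23)/23))) = -1298 + 1435*((10 + 1)/(((⅙)*(1/23)*(5 - 253)))) = -1298 + 1435*(11/(((⅙)*(1/23)*(-248)))) = -1298 + 1435*(11/(-124/69)) = -1298 + 1435*(11*(-69/124)) = -1298 + 1435*(-759/124) = -1298 - 1089165/124 = -1250117/124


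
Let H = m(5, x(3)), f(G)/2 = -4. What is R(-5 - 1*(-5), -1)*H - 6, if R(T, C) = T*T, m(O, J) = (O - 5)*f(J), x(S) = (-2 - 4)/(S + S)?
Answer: -6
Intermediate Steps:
f(G) = -8 (f(G) = 2*(-4) = -8)
x(S) = -3/S (x(S) = -6*1/(2*S) = -3/S)
m(O, J) = 40 - 8*O (m(O, J) = (O - 5)*(-8) = (-5 + O)*(-8) = 40 - 8*O)
R(T, C) = T²
H = 0 (H = 40 - 8*5 = 40 - 40 = 0)
R(-5 - 1*(-5), -1)*H - 6 = (-5 - 1*(-5))²*0 - 6 = (-5 + 5)²*0 - 6 = 0²*0 - 6 = 0*0 - 6 = 0 - 6 = -6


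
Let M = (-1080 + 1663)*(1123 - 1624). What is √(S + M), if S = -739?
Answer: I*√292822 ≈ 541.13*I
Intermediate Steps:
M = -292083 (M = 583*(-501) = -292083)
√(S + M) = √(-739 - 292083) = √(-292822) = I*√292822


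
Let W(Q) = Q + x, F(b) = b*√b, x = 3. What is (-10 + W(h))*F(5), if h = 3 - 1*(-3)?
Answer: -5*√5 ≈ -11.180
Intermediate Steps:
F(b) = b^(3/2)
h = 6 (h = 3 + 3 = 6)
W(Q) = 3 + Q (W(Q) = Q + 3 = 3 + Q)
(-10 + W(h))*F(5) = (-10 + (3 + 6))*5^(3/2) = (-10 + 9)*(5*√5) = -5*√5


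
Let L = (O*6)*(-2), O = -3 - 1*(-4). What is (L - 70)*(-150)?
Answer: 12300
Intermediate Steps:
O = 1 (O = -3 + 4 = 1)
L = -12 (L = (1*6)*(-2) = 6*(-2) = -12)
(L - 70)*(-150) = (-12 - 70)*(-150) = -82*(-150) = 12300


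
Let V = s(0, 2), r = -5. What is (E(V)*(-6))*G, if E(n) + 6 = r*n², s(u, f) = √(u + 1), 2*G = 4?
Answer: 132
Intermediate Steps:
G = 2 (G = (½)*4 = 2)
s(u, f) = √(1 + u)
V = 1 (V = √(1 + 0) = √1 = 1)
E(n) = -6 - 5*n²
(E(V)*(-6))*G = ((-6 - 5*1²)*(-6))*2 = ((-6 - 5*1)*(-6))*2 = ((-6 - 5)*(-6))*2 = -11*(-6)*2 = 66*2 = 132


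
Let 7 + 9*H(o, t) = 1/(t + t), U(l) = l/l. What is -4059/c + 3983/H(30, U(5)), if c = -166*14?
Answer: -166564089/30212 ≈ -5513.2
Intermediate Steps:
U(l) = 1
H(o, t) = -7/9 + 1/(18*t) (H(o, t) = -7/9 + 1/(9*(t + t)) = -7/9 + 1/(9*((2*t))) = -7/9 + (1/(2*t))/9 = -7/9 + 1/(18*t))
c = -2324
-4059/c + 3983/H(30, U(5)) = -4059/(-2324) + 3983/(((1/18)*(1 - 14*1)/1)) = -4059*(-1/2324) + 3983/(((1/18)*1*(1 - 14))) = 4059/2324 + 3983/(((1/18)*1*(-13))) = 4059/2324 + 3983/(-13/18) = 4059/2324 + 3983*(-18/13) = 4059/2324 - 71694/13 = -166564089/30212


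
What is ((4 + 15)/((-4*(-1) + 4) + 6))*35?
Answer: 95/2 ≈ 47.500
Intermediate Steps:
((4 + 15)/((-4*(-1) + 4) + 6))*35 = (19/((4 + 4) + 6))*35 = (19/(8 + 6))*35 = (19/14)*35 = 95/2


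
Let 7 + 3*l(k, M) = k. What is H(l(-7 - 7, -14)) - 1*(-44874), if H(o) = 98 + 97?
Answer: 45069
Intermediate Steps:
l(k, M) = -7/3 + k/3
H(o) = 195
H(l(-7 - 7, -14)) - 1*(-44874) = 195 - 1*(-44874) = 195 + 44874 = 45069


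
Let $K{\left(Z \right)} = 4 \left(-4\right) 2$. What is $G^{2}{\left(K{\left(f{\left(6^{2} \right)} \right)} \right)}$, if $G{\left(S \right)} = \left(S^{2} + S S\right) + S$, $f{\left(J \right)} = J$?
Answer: $4064256$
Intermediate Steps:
$K{\left(Z \right)} = -32$ ($K{\left(Z \right)} = \left(-16\right) 2 = -32$)
$G{\left(S \right)} = S + 2 S^{2}$ ($G{\left(S \right)} = \left(S^{2} + S^{2}\right) + S = 2 S^{2} + S = S + 2 S^{2}$)
$G^{2}{\left(K{\left(f{\left(6^{2} \right)} \right)} \right)} = \left(- 32 \left(1 + 2 \left(-32\right)\right)\right)^{2} = \left(- 32 \left(1 - 64\right)\right)^{2} = \left(\left(-32\right) \left(-63\right)\right)^{2} = 2016^{2} = 4064256$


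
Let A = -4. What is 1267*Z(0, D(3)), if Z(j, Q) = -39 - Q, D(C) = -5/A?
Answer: -203987/4 ≈ -50997.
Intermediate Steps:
D(C) = 5/4 (D(C) = -5/(-4) = -5*(-¼) = 5/4)
1267*Z(0, D(3)) = 1267*(-39 - 1*5/4) = 1267*(-39 - 5/4) = 1267*(-161/4) = -203987/4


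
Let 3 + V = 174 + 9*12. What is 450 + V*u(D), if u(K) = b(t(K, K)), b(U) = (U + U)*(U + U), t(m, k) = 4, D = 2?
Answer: 18306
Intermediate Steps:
b(U) = 4*U**2 (b(U) = (2*U)*(2*U) = 4*U**2)
V = 279 (V = -3 + (174 + 9*12) = -3 + (174 + 108) = -3 + 282 = 279)
u(K) = 64 (u(K) = 4*4**2 = 4*16 = 64)
450 + V*u(D) = 450 + 279*64 = 450 + 17856 = 18306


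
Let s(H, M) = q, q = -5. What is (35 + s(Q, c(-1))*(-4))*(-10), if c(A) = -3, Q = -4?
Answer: -550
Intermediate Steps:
s(H, M) = -5
(35 + s(Q, c(-1))*(-4))*(-10) = (35 - 5*(-4))*(-10) = (35 + 20)*(-10) = 55*(-10) = -550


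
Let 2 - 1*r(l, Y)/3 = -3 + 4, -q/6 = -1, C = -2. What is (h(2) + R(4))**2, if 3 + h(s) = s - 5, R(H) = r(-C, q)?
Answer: 9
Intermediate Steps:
q = 6 (q = -6*(-1) = 6)
r(l, Y) = 3 (r(l, Y) = 6 - 3*(-3 + 4) = 6 - 3*1 = 6 - 3 = 3)
R(H) = 3
h(s) = -8 + s (h(s) = -3 + (s - 5) = -3 + (-5 + s) = -8 + s)
(h(2) + R(4))**2 = ((-8 + 2) + 3)**2 = (-6 + 3)**2 = (-3)**2 = 9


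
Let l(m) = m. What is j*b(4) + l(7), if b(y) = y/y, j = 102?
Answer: 109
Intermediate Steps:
b(y) = 1
j*b(4) + l(7) = 102*1 + 7 = 102 + 7 = 109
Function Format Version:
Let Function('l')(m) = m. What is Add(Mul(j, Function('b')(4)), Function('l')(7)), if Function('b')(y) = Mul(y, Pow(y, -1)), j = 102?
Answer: 109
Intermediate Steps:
Function('b')(y) = 1
Add(Mul(j, Function('b')(4)), Function('l')(7)) = Add(Mul(102, 1), 7) = Add(102, 7) = 109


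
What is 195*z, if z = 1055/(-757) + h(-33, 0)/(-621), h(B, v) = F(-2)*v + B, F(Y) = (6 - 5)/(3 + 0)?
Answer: -13653770/52233 ≈ -261.40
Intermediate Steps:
F(Y) = ⅓ (F(Y) = 1/3 = 1*(⅓) = ⅓)
h(B, v) = B + v/3 (h(B, v) = v/3 + B = B + v/3)
z = -210058/156699 (z = 1055/(-757) + (-33 + (⅓)*0)/(-621) = 1055*(-1/757) + (-33 + 0)*(-1/621) = -1055/757 - 33*(-1/621) = -1055/757 + 11/207 = -210058/156699 ≈ -1.3405)
195*z = 195*(-210058/156699) = -13653770/52233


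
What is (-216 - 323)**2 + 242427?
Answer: 532948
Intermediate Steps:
(-216 - 323)**2 + 242427 = (-539)**2 + 242427 = 290521 + 242427 = 532948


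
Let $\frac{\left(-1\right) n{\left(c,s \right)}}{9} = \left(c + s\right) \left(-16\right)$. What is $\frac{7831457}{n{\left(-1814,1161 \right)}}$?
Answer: $- \frac{7831457}{94032} \approx -83.285$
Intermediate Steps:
$n{\left(c,s \right)} = 144 c + 144 s$ ($n{\left(c,s \right)} = - 9 \left(c + s\right) \left(-16\right) = - 9 \left(- 16 c - 16 s\right) = 144 c + 144 s$)
$\frac{7831457}{n{\left(-1814,1161 \right)}} = \frac{7831457}{144 \left(-1814\right) + 144 \cdot 1161} = \frac{7831457}{-261216 + 167184} = \frac{7831457}{-94032} = 7831457 \left(- \frac{1}{94032}\right) = - \frac{7831457}{94032}$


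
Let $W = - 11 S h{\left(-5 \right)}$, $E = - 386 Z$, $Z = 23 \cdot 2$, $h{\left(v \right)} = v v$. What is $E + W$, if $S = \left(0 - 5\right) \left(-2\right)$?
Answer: $-20506$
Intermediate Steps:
$h{\left(v \right)} = v^{2}$
$S = 10$ ($S = \left(-5\right) \left(-2\right) = 10$)
$Z = 46$
$E = -17756$ ($E = \left(-386\right) 46 = -17756$)
$W = -2750$ ($W = \left(-11\right) 10 \left(-5\right)^{2} = \left(-110\right) 25 = -2750$)
$E + W = -17756 - 2750 = -20506$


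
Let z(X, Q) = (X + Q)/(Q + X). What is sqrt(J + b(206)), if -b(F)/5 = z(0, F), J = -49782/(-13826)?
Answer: I*sqrt(66876362)/6913 ≈ 1.183*I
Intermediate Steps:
J = 24891/6913 (J = -49782*(-1/13826) = 24891/6913 ≈ 3.6006)
z(X, Q) = 1 (z(X, Q) = (Q + X)/(Q + X) = 1)
b(F) = -5 (b(F) = -5*1 = -5)
sqrt(J + b(206)) = sqrt(24891/6913 - 5) = sqrt(-9674/6913) = I*sqrt(66876362)/6913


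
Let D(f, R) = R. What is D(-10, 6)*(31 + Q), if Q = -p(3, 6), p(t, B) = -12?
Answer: 258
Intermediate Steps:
Q = 12 (Q = -1*(-12) = 12)
D(-10, 6)*(31 + Q) = 6*(31 + 12) = 6*43 = 258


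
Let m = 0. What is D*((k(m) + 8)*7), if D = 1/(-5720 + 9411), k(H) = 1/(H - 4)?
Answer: 217/14764 ≈ 0.014698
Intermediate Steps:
k(H) = 1/(-4 + H)
D = 1/3691 ≈ 0.00027093
D*((k(m) + 8)*7) = ((1/(-4 + 0) + 8)*7)/3691 = ((1/(-4) + 8)*7)/3691 = ((-¼ + 8)*7)/3691 = ((31/4)*7)/3691 = (1/3691)*(217/4) = 217/14764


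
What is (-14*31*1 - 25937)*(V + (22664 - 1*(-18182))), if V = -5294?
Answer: -937541792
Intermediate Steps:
(-14*31*1 - 25937)*(V + (22664 - 1*(-18182))) = (-14*31*1 - 25937)*(-5294 + (22664 - 1*(-18182))) = (-434*1 - 25937)*(-5294 + (22664 + 18182)) = (-434 - 25937)*(-5294 + 40846) = -26371*35552 = -937541792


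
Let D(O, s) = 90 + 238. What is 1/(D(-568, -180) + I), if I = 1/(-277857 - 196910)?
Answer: 474767/155723575 ≈ 0.0030488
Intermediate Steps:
D(O, s) = 328
I = -1/474767 (I = 1/(-474767) = -1/474767 ≈ -2.1063e-6)
1/(D(-568, -180) + I) = 1/(328 - 1/474767) = 1/(155723575/474767) = 474767/155723575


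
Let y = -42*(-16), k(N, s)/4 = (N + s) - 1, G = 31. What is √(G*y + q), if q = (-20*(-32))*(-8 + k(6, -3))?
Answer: 4*√1302 ≈ 144.33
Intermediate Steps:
k(N, s) = -4 + 4*N + 4*s (k(N, s) = 4*((N + s) - 1) = 4*(-1 + N + s) = -4 + 4*N + 4*s)
y = 672
q = 0 (q = (-20*(-32))*(-8 + (-4 + 4*6 + 4*(-3))) = 640*(-8 + (-4 + 24 - 12)) = 640*(-8 + 8) = 640*0 = 0)
√(G*y + q) = √(31*672 + 0) = √(20832 + 0) = √20832 = 4*√1302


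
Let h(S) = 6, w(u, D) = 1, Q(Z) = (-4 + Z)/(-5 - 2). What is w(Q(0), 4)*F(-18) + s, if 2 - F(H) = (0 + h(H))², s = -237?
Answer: -271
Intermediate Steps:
Q(Z) = 4/7 - Z/7 (Q(Z) = (-4 + Z)/(-7) = (-4 + Z)*(-⅐) = 4/7 - Z/7)
F(H) = -34 (F(H) = 2 - (0 + 6)² = 2 - 1*6² = 2 - 1*36 = 2 - 36 = -34)
w(Q(0), 4)*F(-18) + s = 1*(-34) - 237 = -34 - 237 = -271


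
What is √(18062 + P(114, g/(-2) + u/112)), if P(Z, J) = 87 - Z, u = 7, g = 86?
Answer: √18035 ≈ 134.29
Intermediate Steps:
√(18062 + P(114, g/(-2) + u/112)) = √(18062 + (87 - 1*114)) = √(18062 + (87 - 114)) = √(18062 - 27) = √18035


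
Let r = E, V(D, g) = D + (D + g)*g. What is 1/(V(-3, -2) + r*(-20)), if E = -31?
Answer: 1/627 ≈ 0.0015949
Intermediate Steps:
V(D, g) = D + g*(D + g)
r = -31
1/(V(-3, -2) + r*(-20)) = 1/((-3 + (-2)**2 - 3*(-2)) - 31*(-20)) = 1/((-3 + 4 + 6) + 620) = 1/(7 + 620) = 1/627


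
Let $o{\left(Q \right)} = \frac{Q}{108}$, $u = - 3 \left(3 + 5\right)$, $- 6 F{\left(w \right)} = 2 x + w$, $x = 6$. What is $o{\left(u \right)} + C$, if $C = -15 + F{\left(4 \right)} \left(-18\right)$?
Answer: $\frac{295}{9} \approx 32.778$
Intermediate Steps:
$F{\left(w \right)} = -2 - \frac{w}{6}$ ($F{\left(w \right)} = - \frac{2 \cdot 6 + w}{6} = - \frac{12 + w}{6} = -2 - \frac{w}{6}$)
$C = 33$ ($C = -15 + \left(-2 - \frac{2}{3}\right) \left(-18\right) = -15 - -48 = -15 + 48 = 33$)
$u = -24$ ($u = \left(-3\right) 8 = -24$)
$o{\left(Q \right)} = \frac{Q}{108}$ ($o{\left(Q \right)} = Q \frac{1}{108} = \frac{Q}{108}$)
$o{\left(u \right)} + C = \frac{1}{108} \left(-24\right) + 33 = - \frac{2}{9} + 33 = \frac{295}{9}$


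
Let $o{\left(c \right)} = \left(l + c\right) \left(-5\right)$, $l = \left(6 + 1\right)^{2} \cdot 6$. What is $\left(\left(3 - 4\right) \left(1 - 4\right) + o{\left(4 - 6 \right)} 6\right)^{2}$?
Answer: $76685049$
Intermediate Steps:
$l = 294$ ($l = 7^{2} \cdot 6 = 49 \cdot 6 = 294$)
$o{\left(c \right)} = -1470 - 5 c$ ($o{\left(c \right)} = \left(294 + c\right) \left(-5\right) = -1470 - 5 c$)
$\left(\left(3 - 4\right) \left(1 - 4\right) + o{\left(4 - 6 \right)} 6\right)^{2} = \left(\left(3 - 4\right) \left(1 - 4\right) + \left(-1470 - 5 \left(4 - 6\right)\right) 6\right)^{2} = \left(\left(-1\right) \left(-3\right) + \left(-1470 - 5 \left(4 - 6\right)\right) 6\right)^{2} = \left(3 + \left(-1470 - -10\right) 6\right)^{2} = \left(3 + \left(-1470 + 10\right) 6\right)^{2} = \left(3 - 8760\right)^{2} = \left(-8757\right)^{2} = 76685049$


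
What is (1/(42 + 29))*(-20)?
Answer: -20/71 ≈ -0.28169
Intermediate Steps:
(1/(42 + 29))*(-20) = (1/71)*(-20) = -20/71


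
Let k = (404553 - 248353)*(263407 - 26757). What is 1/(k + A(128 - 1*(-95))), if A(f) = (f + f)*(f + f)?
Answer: 1/36964928916 ≈ 2.7053e-11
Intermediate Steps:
k = 36964730000 (k = 156200*236650 = 36964730000)
A(f) = 4*f² (A(f) = (2*f)*(2*f) = 4*f²)
1/(k + A(128 - 1*(-95))) = 1/(36964730000 + 4*(128 - 1*(-95))²) = 1/(36964730000 + 4*(128 + 95)²) = 1/(36964730000 + 4*223²) = 1/(36964730000 + 4*49729) = 1/(36964730000 + 198916) = 1/36964928916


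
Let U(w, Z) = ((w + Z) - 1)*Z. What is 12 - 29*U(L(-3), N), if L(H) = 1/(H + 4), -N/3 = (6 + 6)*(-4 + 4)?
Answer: 12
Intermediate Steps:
N = 0 (N = -3*(6 + 6)*(-4 + 4) = -36*0 = -3*0 = 0)
L(H) = 1/(4 + H)
U(w, Z) = Z*(-1 + Z + w) (U(w, Z) = ((Z + w) - 1)*Z = (-1 + Z + w)*Z = Z*(-1 + Z + w))
12 - 29*U(L(-3), N) = 12 - 0*(-1 + 0 + 1/(4 - 3)) = 12 - 0*(-1 + 0 + 1/1) = 12 - 0*(-1 + 0 + 1) = 12 - 0*0 = 12 - 29*0 = 12 + 0 = 12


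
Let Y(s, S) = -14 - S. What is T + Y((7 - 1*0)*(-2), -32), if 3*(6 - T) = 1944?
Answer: -624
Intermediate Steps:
T = -642 (T = 6 - ⅓*1944 = 6 - 648 = -642)
T + Y((7 - 1*0)*(-2), -32) = -642 + (-14 - 1*(-32)) = -642 + (-14 + 32) = -642 + 18 = -624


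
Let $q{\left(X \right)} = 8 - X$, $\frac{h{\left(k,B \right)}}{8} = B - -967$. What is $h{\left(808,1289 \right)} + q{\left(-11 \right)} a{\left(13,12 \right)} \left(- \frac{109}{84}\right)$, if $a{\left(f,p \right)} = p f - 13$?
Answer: $\frac{1219879}{84} \approx 14522.0$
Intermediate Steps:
$h{\left(k,B \right)} = 7736 + 8 B$ ($h{\left(k,B \right)} = 8 \left(B - -967\right) = 8 \left(B + 967\right) = 8 \left(967 + B\right) = 7736 + 8 B$)
$a{\left(f,p \right)} = -13 + f p$ ($a{\left(f,p \right)} = f p - 13 = -13 + f p$)
$h{\left(808,1289 \right)} + q{\left(-11 \right)} a{\left(13,12 \right)} \left(- \frac{109}{84}\right) = \left(7736 + 8 \cdot 1289\right) + \left(8 - -11\right) \left(-13 + 13 \cdot 12\right) \left(- \frac{109}{84}\right) = \left(7736 + 10312\right) + \left(8 + 11\right) \left(-13 + 156\right) \left(\left(-109\right) \frac{1}{84}\right) = 18048 + 19 \cdot 143 \left(- \frac{109}{84}\right) = 18048 + 2717 \left(- \frac{109}{84}\right) = 18048 - \frac{296153}{84} = \frac{1219879}{84}$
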